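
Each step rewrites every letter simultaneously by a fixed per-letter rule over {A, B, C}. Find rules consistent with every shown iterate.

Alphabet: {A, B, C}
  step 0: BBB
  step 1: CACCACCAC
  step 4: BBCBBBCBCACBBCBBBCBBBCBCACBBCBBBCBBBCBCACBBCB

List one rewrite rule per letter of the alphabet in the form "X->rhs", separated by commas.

  step 0 ⇒ step 1: BBB ⇒ CAC·CAC·CAC
    B ↦ CAC
    A ↦ BC  (constrained at step 1)
    C ↦ B  (constrained at step 1)

A->BC, B->CAC, C->B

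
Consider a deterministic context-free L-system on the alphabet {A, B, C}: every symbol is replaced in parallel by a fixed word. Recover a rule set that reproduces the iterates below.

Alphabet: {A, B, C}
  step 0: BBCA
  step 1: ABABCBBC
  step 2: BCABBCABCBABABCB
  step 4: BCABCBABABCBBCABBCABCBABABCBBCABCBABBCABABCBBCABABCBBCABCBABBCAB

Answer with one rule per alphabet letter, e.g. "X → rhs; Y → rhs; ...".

A->BC, B->AB, C->CB

  step 1 ⇒ step 2: ABABCBBC ⇒ BC·AB·BC·AB·CB·AB·AB·CB
    A ↦ BC
    B ↦ AB
    C ↦ CB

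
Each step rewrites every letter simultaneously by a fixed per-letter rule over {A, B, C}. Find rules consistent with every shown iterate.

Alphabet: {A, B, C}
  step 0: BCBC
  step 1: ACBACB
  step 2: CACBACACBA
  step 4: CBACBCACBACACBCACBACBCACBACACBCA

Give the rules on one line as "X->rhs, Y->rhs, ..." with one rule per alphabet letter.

A->CA, B->A, C->CB

  step 1 ⇒ step 2: ACBACB ⇒ CA·CB·A·CA·CB·A
    A ↦ CA
    B ↦ A
    C ↦ CB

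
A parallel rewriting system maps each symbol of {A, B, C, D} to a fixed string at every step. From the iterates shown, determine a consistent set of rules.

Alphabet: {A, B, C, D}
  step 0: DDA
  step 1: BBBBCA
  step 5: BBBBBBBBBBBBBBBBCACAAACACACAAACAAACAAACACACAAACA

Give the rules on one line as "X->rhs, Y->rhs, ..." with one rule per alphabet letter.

A->CA, B->D, C->AA, D->BB

  step 0 ⇒ step 1: DDA ⇒ BB·BB·CA
    A ↦ CA
    D ↦ BB
    B ↦ D  (constrained at step 1)
    C ↦ AA  (constrained at step 1)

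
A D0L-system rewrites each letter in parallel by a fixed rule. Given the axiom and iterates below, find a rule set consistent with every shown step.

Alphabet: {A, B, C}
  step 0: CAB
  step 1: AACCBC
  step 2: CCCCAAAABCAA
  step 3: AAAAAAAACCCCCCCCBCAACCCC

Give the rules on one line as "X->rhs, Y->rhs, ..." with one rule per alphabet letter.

A->CC, B->BC, C->AA

  step 2 ⇒ step 3: CCCCAAAABCAA ⇒ AA·AA·AA·AA·CC·CC·CC·CC·BC·AA·CC·CC
    A ↦ CC
    B ↦ BC
    C ↦ AA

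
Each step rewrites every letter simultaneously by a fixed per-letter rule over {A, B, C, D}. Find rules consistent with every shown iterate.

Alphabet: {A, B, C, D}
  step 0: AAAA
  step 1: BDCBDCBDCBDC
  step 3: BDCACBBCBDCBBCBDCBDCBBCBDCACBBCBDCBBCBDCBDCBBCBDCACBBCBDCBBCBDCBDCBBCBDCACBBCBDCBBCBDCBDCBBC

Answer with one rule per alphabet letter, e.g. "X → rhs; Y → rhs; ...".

A->BDC, B->BDC, C->BBC, D->AC

  step 0 ⇒ step 1: AAAA ⇒ BDC·BDC·BDC·BDC
    A ↦ BDC
    B ↦ BDC  (constrained at step 1)
    C ↦ BBC  (constrained at step 1)
    D ↦ AC  (constrained at step 1)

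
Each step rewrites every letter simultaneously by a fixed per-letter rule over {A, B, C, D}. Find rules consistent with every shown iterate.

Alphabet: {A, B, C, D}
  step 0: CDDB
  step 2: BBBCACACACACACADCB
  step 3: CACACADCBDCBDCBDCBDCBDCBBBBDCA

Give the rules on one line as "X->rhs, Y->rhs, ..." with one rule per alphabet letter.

  step 2 ⇒ step 3: BBBCACACACACACADCB ⇒ CA·CA·CA·D·CB·D·CB·D·CB·D·CB·D·CB·D·CB·BBB·D·CA
    A ↦ CB
    B ↦ CA
    C ↦ D
    D ↦ BBB

A->CB, B->CA, C->D, D->BBB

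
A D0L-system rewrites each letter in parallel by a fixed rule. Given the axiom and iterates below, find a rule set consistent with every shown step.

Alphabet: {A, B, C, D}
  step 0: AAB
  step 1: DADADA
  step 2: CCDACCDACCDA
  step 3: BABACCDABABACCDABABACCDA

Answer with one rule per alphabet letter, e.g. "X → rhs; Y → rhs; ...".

  step 2 ⇒ step 3: CCDACCDACCDA ⇒ BA·BA·CC·DA·BA·BA·CC·DA·BA·BA·CC·DA
    A ↦ DA
    C ↦ BA
    D ↦ CC
  step 0 ⇒ step 1: AAB ⇒ DA·DA·DA
    B ↦ DA

A->DA, B->DA, C->BA, D->CC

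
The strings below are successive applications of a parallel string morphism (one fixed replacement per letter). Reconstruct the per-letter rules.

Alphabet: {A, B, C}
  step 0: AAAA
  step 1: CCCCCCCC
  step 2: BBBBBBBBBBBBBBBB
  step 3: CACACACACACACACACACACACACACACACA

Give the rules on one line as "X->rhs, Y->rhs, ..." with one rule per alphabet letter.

A->CC, B->CA, C->BB

  step 2 ⇒ step 3: BBBBBBBBBBBBBBBB ⇒ CA·CA·CA·CA·CA·CA·CA·CA·CA·CA·CA·CA·CA·CA·CA·CA
    B ↦ CA
  step 0 ⇒ step 1: AAAA ⇒ CC·CC·CC·CC
    A ↦ CC
  step 1 ⇒ step 2: CCCCCCCC ⇒ BB·BB·BB·BB·BB·BB·BB·BB
    C ↦ BB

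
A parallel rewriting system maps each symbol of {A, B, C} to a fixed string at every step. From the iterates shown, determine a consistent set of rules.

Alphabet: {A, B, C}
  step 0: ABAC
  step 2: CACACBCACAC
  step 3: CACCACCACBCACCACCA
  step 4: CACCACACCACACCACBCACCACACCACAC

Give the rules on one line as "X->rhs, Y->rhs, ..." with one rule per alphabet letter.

A->C, B->CB, C->CA

  step 3 ⇒ step 4: CACCACCACBCACCACCA ⇒ CA·C·CA·CA·C·CA·CA·C·CA·CB·CA·C·CA·CA·C·CA·CA·C
    A ↦ C
    B ↦ CB
    C ↦ CA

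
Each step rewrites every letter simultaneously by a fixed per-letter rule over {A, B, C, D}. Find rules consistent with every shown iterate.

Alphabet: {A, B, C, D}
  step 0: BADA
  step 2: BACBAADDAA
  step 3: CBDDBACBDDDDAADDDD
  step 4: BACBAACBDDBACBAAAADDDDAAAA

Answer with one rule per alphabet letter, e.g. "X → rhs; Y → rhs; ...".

A->DD, B->CB, C->BA, D->A

  step 3 ⇒ step 4: CBDDBACBDDDDAADDDD ⇒ BA·CB·A·A·CB·DD·BA·CB·A·A·A·A·DD·DD·A·A·A·A
    A ↦ DD
    B ↦ CB
    C ↦ BA
    D ↦ A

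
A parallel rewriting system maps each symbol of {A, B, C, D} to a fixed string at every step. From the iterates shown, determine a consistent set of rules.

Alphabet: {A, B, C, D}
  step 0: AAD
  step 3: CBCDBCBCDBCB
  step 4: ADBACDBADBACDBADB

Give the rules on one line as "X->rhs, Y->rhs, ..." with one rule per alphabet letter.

  step 3 ⇒ step 4: CBCDBCBCDBCB ⇒ A·DB·A·C·DB·A·DB·A·C·DB·A·DB
    B ↦ DB
    C ↦ A
    D ↦ C
    A ↦ CB  (constrained at step 0)

A->CB, B->DB, C->A, D->C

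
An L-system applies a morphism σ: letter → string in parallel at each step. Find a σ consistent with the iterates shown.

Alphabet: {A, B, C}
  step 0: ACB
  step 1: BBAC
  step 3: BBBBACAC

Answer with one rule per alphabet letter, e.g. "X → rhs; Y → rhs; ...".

  step 0 ⇒ step 1: ACB ⇒ B·B·AC
    A ↦ B
    B ↦ AC
    C ↦ B

A->B, B->AC, C->B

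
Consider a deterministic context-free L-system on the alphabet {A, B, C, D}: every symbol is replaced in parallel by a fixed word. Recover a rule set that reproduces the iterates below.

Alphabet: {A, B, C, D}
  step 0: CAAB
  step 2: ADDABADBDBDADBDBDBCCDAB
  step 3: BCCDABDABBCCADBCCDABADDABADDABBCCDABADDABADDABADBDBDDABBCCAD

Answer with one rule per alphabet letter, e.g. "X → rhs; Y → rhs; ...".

  step 2 ⇒ step 3: ADDABADBDBDADBDBDBCCDAB ⇒ BCC·DAB·DAB·BCC·AD·BCC·DAB·AD·DAB·AD·DAB·BCC·DAB·AD·DAB·AD·DAB·AD·BD·BD·DAB·BCC·AD
    A ↦ BCC
    B ↦ AD
    C ↦ BD
    D ↦ DAB

A->BCC, B->AD, C->BD, D->DAB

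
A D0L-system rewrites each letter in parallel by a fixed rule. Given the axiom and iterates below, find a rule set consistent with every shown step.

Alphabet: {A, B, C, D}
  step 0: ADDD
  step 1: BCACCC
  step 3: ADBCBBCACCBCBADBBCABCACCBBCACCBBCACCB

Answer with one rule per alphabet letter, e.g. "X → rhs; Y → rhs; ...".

A->BCA, B->CB, C->ADB, D->C

  step 0 ⇒ step 1: ADDD ⇒ BCA·C·C·C
    A ↦ BCA
    D ↦ C
    B ↦ CB  (constrained at step 1)
    C ↦ ADB  (constrained at step 1)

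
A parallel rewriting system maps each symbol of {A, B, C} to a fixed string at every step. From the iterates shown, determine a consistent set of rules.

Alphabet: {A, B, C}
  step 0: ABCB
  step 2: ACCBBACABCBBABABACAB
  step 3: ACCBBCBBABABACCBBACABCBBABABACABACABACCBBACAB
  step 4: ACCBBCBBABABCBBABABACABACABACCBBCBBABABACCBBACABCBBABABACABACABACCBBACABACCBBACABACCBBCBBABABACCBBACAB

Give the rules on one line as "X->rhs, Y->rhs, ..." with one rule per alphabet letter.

  step 3 ⇒ step 4: ACCBBCBBABABACCBBACABCBBABABACABACABACCBBACAB ⇒ AC·CBB·CBB·AB·AB·CBB·AB·AB·AC·AB·AC·AB·AC·CBB·CBB·AB·AB·AC·CBB·AC·AB·CBB·AB·AB·AC·AB·AC·AB·AC·CBB·AC·AB·AC·CBB·AC·AB·AC·CBB·CBB·AB·AB·AC·CBB·AC·AB
    A ↦ AC
    B ↦ AB
    C ↦ CBB

A->AC, B->AB, C->CBB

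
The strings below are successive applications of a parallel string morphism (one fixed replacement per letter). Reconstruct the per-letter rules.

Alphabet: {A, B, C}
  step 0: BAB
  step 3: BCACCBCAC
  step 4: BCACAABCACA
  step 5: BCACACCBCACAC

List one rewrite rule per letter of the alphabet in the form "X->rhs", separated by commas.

A->C, B->BC, C->A

  step 4 ⇒ step 5: BCACAABCACA ⇒ BC·A·C·A·C·C·BC·A·C·A·C
    A ↦ C
    B ↦ BC
    C ↦ A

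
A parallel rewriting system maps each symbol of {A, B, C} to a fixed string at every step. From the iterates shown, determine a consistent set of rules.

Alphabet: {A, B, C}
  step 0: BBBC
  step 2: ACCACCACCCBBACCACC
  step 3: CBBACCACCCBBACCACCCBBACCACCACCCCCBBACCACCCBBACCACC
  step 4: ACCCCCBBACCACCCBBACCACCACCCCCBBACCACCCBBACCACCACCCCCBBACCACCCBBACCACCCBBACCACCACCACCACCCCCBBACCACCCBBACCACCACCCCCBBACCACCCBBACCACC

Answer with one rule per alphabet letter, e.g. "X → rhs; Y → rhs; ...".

A->CBB, B->C, C->ACC

  step 3 ⇒ step 4: CBBACCACCCBBACCACCCBBACCACCACCCCCBBACCACCCBBACCACC ⇒ ACC·C·C·CBB·ACC·ACC·CBB·ACC·ACC·ACC·C·C·CBB·ACC·ACC·CBB·ACC·ACC·ACC·C·C·CBB·ACC·ACC·CBB·ACC·ACC·CBB·ACC·ACC·ACC·ACC·ACC·C·C·CBB·ACC·ACC·CBB·ACC·ACC·ACC·C·C·CBB·ACC·ACC·CBB·ACC·ACC
    A ↦ CBB
    B ↦ C
    C ↦ ACC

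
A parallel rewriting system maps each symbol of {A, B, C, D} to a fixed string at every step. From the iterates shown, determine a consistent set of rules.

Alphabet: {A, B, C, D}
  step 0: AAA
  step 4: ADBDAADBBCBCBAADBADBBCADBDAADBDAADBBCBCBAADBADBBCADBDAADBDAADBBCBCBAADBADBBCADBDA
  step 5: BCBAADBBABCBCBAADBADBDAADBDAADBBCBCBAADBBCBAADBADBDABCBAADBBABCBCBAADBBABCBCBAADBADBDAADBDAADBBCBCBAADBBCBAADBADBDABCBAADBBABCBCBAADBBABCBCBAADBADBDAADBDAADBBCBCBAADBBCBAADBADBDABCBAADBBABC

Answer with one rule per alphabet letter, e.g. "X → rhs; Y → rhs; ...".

A->BC, B->ADB, C->DA, D->BA

  step 4 ⇒ step 5: ADBDAADBBCBCBAADBADBBCADBDAADBDAADBBCBCBAADBADBBCADBDAADBDAADBBCBCBAADBADBBCADBDA ⇒ BC·BA·ADB·BA·BC·BC·BA·ADB·ADB·DA·ADB·DA·ADB·BC·BC·BA·ADB·BC·BA·ADB·ADB·DA·BC·BA·ADB·BA·BC·BC·BA·ADB·BA·BC·BC·BA·ADB·ADB·DA·ADB·DA·ADB·BC·BC·BA·ADB·BC·BA·ADB·ADB·DA·BC·BA·ADB·BA·BC·BC·BA·ADB·BA·BC·BC·BA·ADB·ADB·DA·ADB·DA·ADB·BC·BC·BA·ADB·BC·BA·ADB·ADB·DA·BC·BA·ADB·BA·BC
    A ↦ BC
    B ↦ ADB
    C ↦ DA
    D ↦ BA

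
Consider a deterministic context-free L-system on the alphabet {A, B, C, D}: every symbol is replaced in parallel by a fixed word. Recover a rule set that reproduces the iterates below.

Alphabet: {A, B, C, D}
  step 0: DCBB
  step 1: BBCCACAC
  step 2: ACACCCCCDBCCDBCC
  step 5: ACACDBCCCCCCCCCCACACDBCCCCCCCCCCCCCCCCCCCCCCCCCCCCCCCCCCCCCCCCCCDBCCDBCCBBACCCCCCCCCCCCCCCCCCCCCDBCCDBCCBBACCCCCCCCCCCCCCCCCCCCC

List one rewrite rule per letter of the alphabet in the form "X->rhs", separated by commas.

A->DB, B->AC, C->CC, D->BB

  step 1 ⇒ step 2: BBCCACAC ⇒ AC·AC·CC·CC·DB·CC·DB·CC
    A ↦ DB
    B ↦ AC
    C ↦ CC
  step 0 ⇒ step 1: DCBB ⇒ BB·CC·AC·AC
    D ↦ BB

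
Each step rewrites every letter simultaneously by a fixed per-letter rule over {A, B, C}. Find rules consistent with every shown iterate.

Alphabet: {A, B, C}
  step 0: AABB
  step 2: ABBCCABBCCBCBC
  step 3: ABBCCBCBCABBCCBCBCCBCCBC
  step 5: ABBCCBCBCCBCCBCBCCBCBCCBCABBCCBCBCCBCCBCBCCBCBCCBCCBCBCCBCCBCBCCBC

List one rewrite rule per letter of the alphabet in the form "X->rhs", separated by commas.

  step 2 ⇒ step 3: ABBCCABBCCBCBC ⇒ ABB·C·C·BC·BC·ABB·C·C·BC·BC·C·BC·C·BC
    A ↦ ABB
    B ↦ C
    C ↦ BC

A->ABB, B->C, C->BC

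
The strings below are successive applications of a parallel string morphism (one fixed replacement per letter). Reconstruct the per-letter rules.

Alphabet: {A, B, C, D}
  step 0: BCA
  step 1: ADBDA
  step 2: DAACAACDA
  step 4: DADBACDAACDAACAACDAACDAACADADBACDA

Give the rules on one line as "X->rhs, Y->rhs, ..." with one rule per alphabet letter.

  step 1 ⇒ step 2: ADBDA ⇒ DA·AC·A·AC·DA
    A ↦ DA
    B ↦ A
    D ↦ AC
  step 0 ⇒ step 1: BCA ⇒ A·DB·DA
    C ↦ DB

A->DA, B->A, C->DB, D->AC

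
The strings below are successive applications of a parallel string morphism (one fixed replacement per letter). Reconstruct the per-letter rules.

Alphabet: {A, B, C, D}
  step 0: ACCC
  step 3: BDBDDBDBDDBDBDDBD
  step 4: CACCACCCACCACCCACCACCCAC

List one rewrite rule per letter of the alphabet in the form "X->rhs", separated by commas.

A->D, B->CA, C->BD, D->C

  step 3 ⇒ step 4: BDBDDBDBDDBDBDDBD ⇒ CA·C·CA·C·C·CA·C·CA·C·C·CA·C·CA·C·C·CA·C
    B ↦ CA
    D ↦ C
    A ↦ D  (constrained at step 0)
    C ↦ BD  (constrained at step 0)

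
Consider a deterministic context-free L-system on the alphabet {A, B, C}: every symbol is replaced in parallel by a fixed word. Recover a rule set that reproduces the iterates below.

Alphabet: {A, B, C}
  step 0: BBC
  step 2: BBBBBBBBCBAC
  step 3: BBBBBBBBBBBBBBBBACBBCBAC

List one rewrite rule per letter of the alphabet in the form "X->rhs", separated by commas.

A->CB, B->BB, C->AC

  step 2 ⇒ step 3: BBBBBBBBCBAC ⇒ BB·BB·BB·BB·BB·BB·BB·BB·AC·BB·CB·AC
    A ↦ CB
    B ↦ BB
    C ↦ AC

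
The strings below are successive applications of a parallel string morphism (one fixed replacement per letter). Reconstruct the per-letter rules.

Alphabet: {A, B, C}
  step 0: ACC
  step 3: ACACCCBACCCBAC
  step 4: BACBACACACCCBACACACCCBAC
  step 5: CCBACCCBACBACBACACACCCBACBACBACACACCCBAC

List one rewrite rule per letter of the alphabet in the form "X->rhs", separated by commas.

A->B, B->CC, C->AC

  step 4 ⇒ step 5: BACBACACACCCBACACACCCBAC ⇒ CC·B·AC·CC·B·AC·B·AC·B·AC·AC·AC·CC·B·AC·B·AC·B·AC·AC·AC·CC·B·AC
    A ↦ B
    B ↦ CC
    C ↦ AC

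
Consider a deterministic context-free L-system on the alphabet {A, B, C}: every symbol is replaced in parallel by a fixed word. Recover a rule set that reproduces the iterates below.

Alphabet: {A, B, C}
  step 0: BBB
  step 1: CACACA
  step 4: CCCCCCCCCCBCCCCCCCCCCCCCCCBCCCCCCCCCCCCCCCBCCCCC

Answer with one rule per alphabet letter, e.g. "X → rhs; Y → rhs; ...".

  step 0 ⇒ step 1: BBB ⇒ CA·CA·CA
    B ↦ CA
    A ↦ BC  (constrained at step 1)
    C ↦ CC  (constrained at step 1)

A->BC, B->CA, C->CC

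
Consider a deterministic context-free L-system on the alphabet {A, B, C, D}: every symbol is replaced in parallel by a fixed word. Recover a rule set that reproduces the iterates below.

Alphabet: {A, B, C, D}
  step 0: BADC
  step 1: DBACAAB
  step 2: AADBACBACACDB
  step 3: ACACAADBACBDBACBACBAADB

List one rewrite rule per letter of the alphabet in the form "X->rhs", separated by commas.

  step 2 ⇒ step 3: AADBACBACACDB ⇒ AC·AC·AA·DB·AC·B·DB·AC·B·AC·B·AA·DB
    A ↦ AC
    B ↦ DB
    C ↦ B
    D ↦ AA

A->AC, B->DB, C->B, D->AA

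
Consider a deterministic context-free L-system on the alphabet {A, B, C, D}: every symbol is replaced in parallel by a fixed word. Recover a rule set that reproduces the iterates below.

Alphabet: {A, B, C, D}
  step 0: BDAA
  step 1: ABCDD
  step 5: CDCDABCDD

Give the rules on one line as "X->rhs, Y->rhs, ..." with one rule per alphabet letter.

  step 0 ⇒ step 1: BDAA ⇒ AB·C·D·D
    A ↦ D
    B ↦ AB
    D ↦ C
    C ↦ D  (constrained at step 1)

A->D, B->AB, C->D, D->C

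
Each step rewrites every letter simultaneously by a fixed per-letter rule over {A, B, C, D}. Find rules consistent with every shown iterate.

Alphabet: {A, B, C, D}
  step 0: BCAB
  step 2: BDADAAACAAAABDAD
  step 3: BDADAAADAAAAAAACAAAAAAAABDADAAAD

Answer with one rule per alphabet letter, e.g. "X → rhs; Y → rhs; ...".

A->AA, B->BD, C->AC, D->AD

  step 2 ⇒ step 3: BDADAAACAAAABDAD ⇒ BD·AD·AA·AD·AA·AA·AA·AC·AA·AA·AA·AA·BD·AD·AA·AD
    A ↦ AA
    B ↦ BD
    C ↦ AC
    D ↦ AD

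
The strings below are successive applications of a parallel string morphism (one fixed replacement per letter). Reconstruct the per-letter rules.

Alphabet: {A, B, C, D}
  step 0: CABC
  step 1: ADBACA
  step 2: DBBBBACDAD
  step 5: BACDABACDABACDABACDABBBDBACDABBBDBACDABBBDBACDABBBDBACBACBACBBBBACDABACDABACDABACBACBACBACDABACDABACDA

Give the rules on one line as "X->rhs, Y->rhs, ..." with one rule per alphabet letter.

  step 1 ⇒ step 2: ADBACA ⇒ D·BBB·BAC·D·A·D
    A ↦ D
    B ↦ BAC
    C ↦ A
    D ↦ BBB

A->D, B->BAC, C->A, D->BBB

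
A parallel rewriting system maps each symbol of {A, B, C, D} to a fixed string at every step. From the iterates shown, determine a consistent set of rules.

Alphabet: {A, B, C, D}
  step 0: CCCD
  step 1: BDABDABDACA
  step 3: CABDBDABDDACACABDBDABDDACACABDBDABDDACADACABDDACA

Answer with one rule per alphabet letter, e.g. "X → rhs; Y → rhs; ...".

  step 0 ⇒ step 1: CCCD ⇒ BDA·BDA·BDA·CA
    C ↦ BDA
    D ↦ CA
    A ↦ BD  (constrained at step 1)
    B ↦ DA  (constrained at step 1)

A->BD, B->DA, C->BDA, D->CA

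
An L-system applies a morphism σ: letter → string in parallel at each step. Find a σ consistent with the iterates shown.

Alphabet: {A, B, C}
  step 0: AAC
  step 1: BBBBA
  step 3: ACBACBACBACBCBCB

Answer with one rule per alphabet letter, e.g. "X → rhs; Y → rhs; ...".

A->BB, B->CB, C->A

  step 0 ⇒ step 1: AAC ⇒ BB·BB·A
    A ↦ BB
    C ↦ A
    B ↦ CB  (constrained at step 1)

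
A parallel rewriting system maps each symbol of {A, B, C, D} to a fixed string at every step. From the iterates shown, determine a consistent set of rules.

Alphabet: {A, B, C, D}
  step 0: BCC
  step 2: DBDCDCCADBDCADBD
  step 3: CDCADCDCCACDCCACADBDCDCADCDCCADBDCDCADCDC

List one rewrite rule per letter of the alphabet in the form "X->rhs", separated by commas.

A->DBD, B->AD, C->CA, D->CDC

  step 2 ⇒ step 3: DBDCDCCADBDCADBD ⇒ CDC·AD·CDC·CA·CDC·CA·CA·DBD·CDC·AD·CDC·CA·DBD·CDC·AD·CDC
    A ↦ DBD
    B ↦ AD
    C ↦ CA
    D ↦ CDC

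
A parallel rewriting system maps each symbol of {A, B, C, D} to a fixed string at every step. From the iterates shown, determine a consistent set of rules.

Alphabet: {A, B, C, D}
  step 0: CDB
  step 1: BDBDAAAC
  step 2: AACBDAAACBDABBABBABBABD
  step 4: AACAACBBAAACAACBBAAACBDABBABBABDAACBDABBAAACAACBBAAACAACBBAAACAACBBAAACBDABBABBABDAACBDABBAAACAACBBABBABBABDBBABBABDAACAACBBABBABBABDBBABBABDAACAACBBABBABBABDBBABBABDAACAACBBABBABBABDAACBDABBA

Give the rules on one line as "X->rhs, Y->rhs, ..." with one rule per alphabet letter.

  step 1 ⇒ step 2: BDBDAAAC ⇒ AAC·BDA·AAC·BDA·BBA·BBA·BBA·BD
    A ↦ BBA
    B ↦ AAC
    C ↦ BD
    D ↦ BDA

A->BBA, B->AAC, C->BD, D->BDA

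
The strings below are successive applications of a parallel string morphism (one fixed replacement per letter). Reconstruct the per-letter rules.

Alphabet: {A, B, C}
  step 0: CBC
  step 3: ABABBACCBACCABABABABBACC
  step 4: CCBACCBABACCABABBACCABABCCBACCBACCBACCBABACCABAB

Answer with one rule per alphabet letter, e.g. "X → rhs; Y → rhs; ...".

  step 3 ⇒ step 4: ABABBACCBACCABABABABBACC ⇒ CC·BA·CC·BA·BA·CC·AB·AB·BA·CC·AB·AB·CC·BA·CC·BA·CC·BA·CC·BA·BA·CC·AB·AB
    A ↦ CC
    B ↦ BA
    C ↦ AB

A->CC, B->BA, C->AB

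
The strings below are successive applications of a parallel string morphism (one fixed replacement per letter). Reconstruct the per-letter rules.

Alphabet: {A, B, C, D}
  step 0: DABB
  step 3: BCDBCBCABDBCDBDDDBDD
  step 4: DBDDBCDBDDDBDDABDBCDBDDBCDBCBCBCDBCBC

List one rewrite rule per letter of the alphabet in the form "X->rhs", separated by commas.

  step 3 ⇒ step 4: BCDBCBCABDBCDBDDDBDD ⇒ D·BDD·BC·D·BDD·D·BDD·AB·D·BC·D·BDD·BC·D·BC·BC·BC·D·BC·BC
    A ↦ AB
    B ↦ D
    C ↦ BDD
    D ↦ BC

A->AB, B->D, C->BDD, D->BC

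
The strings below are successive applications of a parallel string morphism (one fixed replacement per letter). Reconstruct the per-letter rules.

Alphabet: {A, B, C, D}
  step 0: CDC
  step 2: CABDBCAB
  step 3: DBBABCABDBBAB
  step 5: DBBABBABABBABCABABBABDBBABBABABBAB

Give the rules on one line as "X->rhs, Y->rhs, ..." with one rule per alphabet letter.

A->B, B->AB, C->DB, D->C

  step 2 ⇒ step 3: CABDBCAB ⇒ DB·B·AB·C·AB·DB·B·AB
    A ↦ B
    B ↦ AB
    C ↦ DB
    D ↦ C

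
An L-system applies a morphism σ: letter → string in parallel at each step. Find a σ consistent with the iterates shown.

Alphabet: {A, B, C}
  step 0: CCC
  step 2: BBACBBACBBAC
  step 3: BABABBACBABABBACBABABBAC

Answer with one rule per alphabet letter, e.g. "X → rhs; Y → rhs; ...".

  step 2 ⇒ step 3: BBACBBACBBAC ⇒ BA·BA·BB·AC·BA·BA·BB·AC·BA·BA·BB·AC
    A ↦ BB
    B ↦ BA
    C ↦ AC

A->BB, B->BA, C->AC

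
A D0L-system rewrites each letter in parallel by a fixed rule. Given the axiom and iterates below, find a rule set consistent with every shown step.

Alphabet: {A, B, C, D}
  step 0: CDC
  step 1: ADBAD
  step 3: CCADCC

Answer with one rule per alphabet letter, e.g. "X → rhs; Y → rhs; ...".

A->B, B->C, C->AD, D->B

  step 0 ⇒ step 1: CDC ⇒ AD·B·AD
    C ↦ AD
    D ↦ B
    A ↦ B  (constrained at step 1)
    B ↦ C  (constrained at step 1)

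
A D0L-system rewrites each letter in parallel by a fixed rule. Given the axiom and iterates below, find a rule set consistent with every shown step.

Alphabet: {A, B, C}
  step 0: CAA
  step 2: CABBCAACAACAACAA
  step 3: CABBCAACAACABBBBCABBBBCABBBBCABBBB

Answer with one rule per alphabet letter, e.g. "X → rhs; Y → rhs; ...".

A->BB, B->CAA, C->CA

  step 2 ⇒ step 3: CABBCAACAACAACAA ⇒ CA·BB·CAA·CAA·CA·BB·BB·CA·BB·BB·CA·BB·BB·CA·BB·BB
    A ↦ BB
    B ↦ CAA
    C ↦ CA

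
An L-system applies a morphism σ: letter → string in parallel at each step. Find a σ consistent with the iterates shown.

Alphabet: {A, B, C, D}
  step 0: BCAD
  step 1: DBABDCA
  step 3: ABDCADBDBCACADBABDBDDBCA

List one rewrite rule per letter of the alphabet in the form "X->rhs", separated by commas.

A->BD, B->DB, C->A, D->CA

  step 0 ⇒ step 1: BCAD ⇒ DB·A·BD·CA
    A ↦ BD
    B ↦ DB
    C ↦ A
    D ↦ CA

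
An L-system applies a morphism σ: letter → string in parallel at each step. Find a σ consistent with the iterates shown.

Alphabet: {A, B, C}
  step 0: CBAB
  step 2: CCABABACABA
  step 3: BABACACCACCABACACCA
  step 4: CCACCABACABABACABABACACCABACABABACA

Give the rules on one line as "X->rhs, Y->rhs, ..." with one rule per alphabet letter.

  step 3 ⇒ step 4: BABACACCACCABACACCA ⇒ C·CA·C·CA·BA·CA·BA·BA·CA·BA·BA·CA·C·CA·BA·CA·BA·BA·CA
    A ↦ CA
    B ↦ C
    C ↦ BA

A->CA, B->C, C->BA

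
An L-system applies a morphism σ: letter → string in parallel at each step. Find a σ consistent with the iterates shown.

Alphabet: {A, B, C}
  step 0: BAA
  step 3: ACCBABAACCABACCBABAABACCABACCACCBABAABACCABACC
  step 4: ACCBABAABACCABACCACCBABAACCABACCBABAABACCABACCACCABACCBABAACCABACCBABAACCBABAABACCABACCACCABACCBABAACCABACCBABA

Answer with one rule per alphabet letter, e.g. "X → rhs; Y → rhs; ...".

  step 3 ⇒ step 4: ACCBABAACCABACCBABAABACCABACCACCBABAABACCABACC ⇒ ACC·BA·BA·AB·ACC·AB·ACC·ACC·BA·BA·ACC·AB·ACC·BA·BA·AB·ACC·AB·ACC·ACC·AB·ACC·BA·BA·ACC·AB·ACC·BA·BA·ACC·BA·BA·AB·ACC·AB·ACC·ACC·AB·ACC·BA·BA·ACC·AB·ACC·BA·BA
    A ↦ ACC
    B ↦ AB
    C ↦ BA

A->ACC, B->AB, C->BA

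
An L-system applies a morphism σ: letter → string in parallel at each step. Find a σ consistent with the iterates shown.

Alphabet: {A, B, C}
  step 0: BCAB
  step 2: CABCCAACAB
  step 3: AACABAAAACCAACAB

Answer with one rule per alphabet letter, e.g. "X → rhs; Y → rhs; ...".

  step 2 ⇒ step 3: CABCCAACAB ⇒ AA·C·AB·AA·AA·C·C·AA·C·AB
    A ↦ C
    B ↦ AB
    C ↦ AA

A->C, B->AB, C->AA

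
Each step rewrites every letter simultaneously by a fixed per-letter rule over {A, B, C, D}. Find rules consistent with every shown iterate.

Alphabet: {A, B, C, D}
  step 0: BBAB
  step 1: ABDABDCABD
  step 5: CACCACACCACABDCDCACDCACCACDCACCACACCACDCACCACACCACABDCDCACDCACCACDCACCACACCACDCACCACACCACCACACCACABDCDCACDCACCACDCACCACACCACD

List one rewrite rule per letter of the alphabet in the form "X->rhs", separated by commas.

A->C, B->ABD, C->CA, D->CD

  step 0 ⇒ step 1: BBAB ⇒ ABD·ABD·C·ABD
    A ↦ C
    B ↦ ABD
    C ↦ CA  (constrained at step 1)
    D ↦ CD  (constrained at step 1)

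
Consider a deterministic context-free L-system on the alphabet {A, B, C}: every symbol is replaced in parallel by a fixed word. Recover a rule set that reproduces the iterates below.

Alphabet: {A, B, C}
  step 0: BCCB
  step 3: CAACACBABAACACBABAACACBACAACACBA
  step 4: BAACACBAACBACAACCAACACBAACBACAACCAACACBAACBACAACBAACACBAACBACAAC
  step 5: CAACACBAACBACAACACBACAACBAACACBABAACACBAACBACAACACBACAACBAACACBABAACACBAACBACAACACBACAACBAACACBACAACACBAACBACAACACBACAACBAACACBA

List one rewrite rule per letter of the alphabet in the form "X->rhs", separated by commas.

A->AC, B->CA, C->BA

  step 4 ⇒ step 5: BAACACBAACBACAACCAACACBAACBACAACCAACACBAACBACAACBAACACBAACBACAAC ⇒ CA·AC·AC·BA·AC·BA·CA·AC·AC·BA·CA·AC·BA·AC·AC·BA·BA·AC·AC·BA·AC·BA·CA·AC·AC·BA·CA·AC·BA·AC·AC·BA·BA·AC·AC·BA·AC·BA·CA·AC·AC·BA·CA·AC·BA·AC·AC·BA·CA·AC·AC·BA·AC·BA·CA·AC·AC·BA·CA·AC·BA·AC·AC·BA
    A ↦ AC
    B ↦ CA
    C ↦ BA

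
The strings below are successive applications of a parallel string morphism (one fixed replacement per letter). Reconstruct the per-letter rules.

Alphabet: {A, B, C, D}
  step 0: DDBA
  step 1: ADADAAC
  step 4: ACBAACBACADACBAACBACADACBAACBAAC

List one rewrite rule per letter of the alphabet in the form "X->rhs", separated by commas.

  step 0 ⇒ step 1: DDBA ⇒ AD·AD·A·AC
    A ↦ AC
    B ↦ A
    D ↦ AD
    C ↦ B  (constrained at step 1)

A->AC, B->A, C->B, D->AD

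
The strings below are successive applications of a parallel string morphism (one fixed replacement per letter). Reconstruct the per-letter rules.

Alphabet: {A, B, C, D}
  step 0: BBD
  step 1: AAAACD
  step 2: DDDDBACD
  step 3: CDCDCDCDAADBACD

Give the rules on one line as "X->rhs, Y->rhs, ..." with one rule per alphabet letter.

A->D, B->AA, C->BA, D->CD

  step 2 ⇒ step 3: DDDDBACD ⇒ CD·CD·CD·CD·AA·D·BA·CD
    A ↦ D
    B ↦ AA
    C ↦ BA
    D ↦ CD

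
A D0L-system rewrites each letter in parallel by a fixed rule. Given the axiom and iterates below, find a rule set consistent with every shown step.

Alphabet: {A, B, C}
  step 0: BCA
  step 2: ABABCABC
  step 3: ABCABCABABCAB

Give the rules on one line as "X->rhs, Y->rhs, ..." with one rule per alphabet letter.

A->AB, B->C, C->AB

  step 2 ⇒ step 3: ABABCABC ⇒ AB·C·AB·C·AB·AB·C·AB
    A ↦ AB
    B ↦ C
    C ↦ AB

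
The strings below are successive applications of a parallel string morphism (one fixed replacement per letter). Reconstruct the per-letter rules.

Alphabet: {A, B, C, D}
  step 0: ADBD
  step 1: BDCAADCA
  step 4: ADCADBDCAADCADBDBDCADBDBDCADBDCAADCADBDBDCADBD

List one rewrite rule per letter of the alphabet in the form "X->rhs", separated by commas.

A->BD, B->AD, C->D, D->CA

  step 0 ⇒ step 1: ADBD ⇒ BD·CA·AD·CA
    A ↦ BD
    B ↦ AD
    D ↦ CA
    C ↦ D  (constrained at step 1)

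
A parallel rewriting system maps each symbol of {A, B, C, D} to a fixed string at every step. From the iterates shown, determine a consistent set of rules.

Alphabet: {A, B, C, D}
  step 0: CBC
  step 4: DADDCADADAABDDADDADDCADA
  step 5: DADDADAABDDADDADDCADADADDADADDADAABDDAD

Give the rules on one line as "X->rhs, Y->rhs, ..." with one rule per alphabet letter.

  step 4 ⇒ step 5: DADDCADADAABDDADDADDCADA ⇒ DA·D·DA·DA·AB·D·DA·D·DA·D·D·CA·DA·DA·D·DA·DA·D·DA·DA·AB·D·DA·D
    A ↦ D
    B ↦ CA
    C ↦ AB
    D ↦ DA

A->D, B->CA, C->AB, D->DA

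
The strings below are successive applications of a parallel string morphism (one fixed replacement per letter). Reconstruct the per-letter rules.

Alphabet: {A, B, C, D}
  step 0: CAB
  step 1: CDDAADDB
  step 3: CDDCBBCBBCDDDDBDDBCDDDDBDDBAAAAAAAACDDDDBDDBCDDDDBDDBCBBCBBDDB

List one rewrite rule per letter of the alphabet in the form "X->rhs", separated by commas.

  step 0 ⇒ step 1: CAB ⇒ CDD·AA·DDB
    A ↦ AA
    B ↦ DDB
    C ↦ CDD
    D ↦ CBB  (constrained at step 1)

A->AA, B->DDB, C->CDD, D->CBB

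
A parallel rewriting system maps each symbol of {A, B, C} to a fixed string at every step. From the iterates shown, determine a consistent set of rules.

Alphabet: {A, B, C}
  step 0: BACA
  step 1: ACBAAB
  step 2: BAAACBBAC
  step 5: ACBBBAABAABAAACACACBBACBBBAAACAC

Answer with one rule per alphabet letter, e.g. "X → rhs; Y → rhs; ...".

  step 1 ⇒ step 2: ACBAAB ⇒ B·AA·AC·B·B·AC
    A ↦ B
    B ↦ AC
    C ↦ AA

A->B, B->AC, C->AA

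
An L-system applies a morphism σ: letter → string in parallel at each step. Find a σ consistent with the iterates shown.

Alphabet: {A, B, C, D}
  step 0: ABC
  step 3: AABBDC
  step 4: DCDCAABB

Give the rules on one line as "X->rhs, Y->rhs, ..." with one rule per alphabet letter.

  step 3 ⇒ step 4: AABBDC ⇒ DC·DC·A·A·B·B
    A ↦ DC
    B ↦ A
    C ↦ B
    D ↦ B

A->DC, B->A, C->B, D->B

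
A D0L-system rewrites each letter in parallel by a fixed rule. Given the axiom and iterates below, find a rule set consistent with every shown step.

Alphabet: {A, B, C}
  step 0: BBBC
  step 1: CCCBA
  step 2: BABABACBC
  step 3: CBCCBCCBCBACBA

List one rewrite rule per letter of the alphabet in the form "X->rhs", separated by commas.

  step 2 ⇒ step 3: BABABACBC ⇒ C·BC·C·BC·C·BC·BA·C·BA
    A ↦ BC
    B ↦ C
    C ↦ BA

A->BC, B->C, C->BA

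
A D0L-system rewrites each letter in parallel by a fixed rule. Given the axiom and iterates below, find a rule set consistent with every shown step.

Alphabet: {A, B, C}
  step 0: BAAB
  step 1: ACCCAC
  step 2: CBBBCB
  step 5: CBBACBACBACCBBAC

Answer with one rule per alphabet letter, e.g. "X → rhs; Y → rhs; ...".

A->C, B->AC, C->B

  step 1 ⇒ step 2: ACCCAC ⇒ C·B·B·B·C·B
    A ↦ C
    C ↦ B
  step 0 ⇒ step 1: BAAB ⇒ AC·C·C·AC
    B ↦ AC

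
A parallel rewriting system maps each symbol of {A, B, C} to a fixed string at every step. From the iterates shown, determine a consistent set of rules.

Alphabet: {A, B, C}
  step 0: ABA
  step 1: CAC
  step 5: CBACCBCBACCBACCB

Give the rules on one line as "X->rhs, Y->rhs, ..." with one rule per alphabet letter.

A->C, B->A, C->CB

  step 0 ⇒ step 1: ABA ⇒ C·A·C
    A ↦ C
    B ↦ A
    C ↦ CB  (constrained at step 1)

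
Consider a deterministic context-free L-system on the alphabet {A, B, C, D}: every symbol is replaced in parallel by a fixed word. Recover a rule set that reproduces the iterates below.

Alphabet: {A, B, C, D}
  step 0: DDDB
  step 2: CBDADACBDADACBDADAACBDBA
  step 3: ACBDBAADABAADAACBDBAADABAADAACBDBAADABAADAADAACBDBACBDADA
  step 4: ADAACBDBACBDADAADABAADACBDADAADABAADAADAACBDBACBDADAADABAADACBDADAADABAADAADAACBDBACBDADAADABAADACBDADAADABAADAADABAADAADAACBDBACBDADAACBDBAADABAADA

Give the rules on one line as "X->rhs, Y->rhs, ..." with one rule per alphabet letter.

A->ADA, B->CBD, C->A, D->BA

  step 3 ⇒ step 4: ACBDBAADABAADAACBDBAADABAADAACBDBAADABAADAADAACBDBACBDADA ⇒ ADA·A·CBD·BA·CBD·ADA·ADA·BA·ADA·CBD·ADA·ADA·BA·ADA·ADA·A·CBD·BA·CBD·ADA·ADA·BA·ADA·CBD·ADA·ADA·BA·ADA·ADA·A·CBD·BA·CBD·ADA·ADA·BA·ADA·CBD·ADA·ADA·BA·ADA·ADA·BA·ADA·ADA·A·CBD·BA·CBD·ADA·A·CBD·BA·ADA·BA·ADA
    A ↦ ADA
    B ↦ CBD
    C ↦ A
    D ↦ BA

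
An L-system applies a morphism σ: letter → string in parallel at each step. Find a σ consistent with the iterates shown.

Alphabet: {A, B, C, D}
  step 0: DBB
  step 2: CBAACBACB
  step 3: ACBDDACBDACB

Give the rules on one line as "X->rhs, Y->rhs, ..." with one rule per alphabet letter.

A->D, B->CB, C->A, D->BC

  step 2 ⇒ step 3: CBAACBACB ⇒ A·CB·D·D·A·CB·D·A·CB
    A ↦ D
    B ↦ CB
    C ↦ A
    D ↦ BC  (constrained at step 0)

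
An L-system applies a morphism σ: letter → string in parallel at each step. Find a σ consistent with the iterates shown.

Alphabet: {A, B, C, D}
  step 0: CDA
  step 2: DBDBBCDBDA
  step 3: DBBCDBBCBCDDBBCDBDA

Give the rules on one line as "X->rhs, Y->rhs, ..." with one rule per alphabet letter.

A->DA, B->BC, C->D, D->DB

  step 2 ⇒ step 3: DBDBBCDBDA ⇒ DB·BC·DB·BC·BC·D·DB·BC·DB·DA
    A ↦ DA
    B ↦ BC
    C ↦ D
    D ↦ DB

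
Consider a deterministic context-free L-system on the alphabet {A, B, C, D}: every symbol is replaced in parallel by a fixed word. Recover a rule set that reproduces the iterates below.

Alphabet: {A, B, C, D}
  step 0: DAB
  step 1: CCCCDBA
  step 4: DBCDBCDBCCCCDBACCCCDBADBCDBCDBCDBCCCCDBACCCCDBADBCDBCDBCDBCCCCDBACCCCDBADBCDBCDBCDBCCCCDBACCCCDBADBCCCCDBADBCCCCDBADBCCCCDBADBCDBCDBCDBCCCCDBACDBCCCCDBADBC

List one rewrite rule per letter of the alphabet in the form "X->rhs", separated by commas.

A->C, B->DBA, C->DBC, D->CCC

  step 0 ⇒ step 1: DAB ⇒ CCC·C·DBA
    A ↦ C
    B ↦ DBA
    D ↦ CCC
    C ↦ DBC  (constrained at step 1)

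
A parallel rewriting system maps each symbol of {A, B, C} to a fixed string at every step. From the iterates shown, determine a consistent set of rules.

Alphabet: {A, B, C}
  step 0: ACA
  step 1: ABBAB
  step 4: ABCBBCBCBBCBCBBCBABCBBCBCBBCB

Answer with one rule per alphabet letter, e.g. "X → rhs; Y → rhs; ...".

  step 0 ⇒ step 1: ACA ⇒ AB·B·AB
    A ↦ AB
    C ↦ B
    B ↦ CB  (constrained at step 1)

A->AB, B->CB, C->B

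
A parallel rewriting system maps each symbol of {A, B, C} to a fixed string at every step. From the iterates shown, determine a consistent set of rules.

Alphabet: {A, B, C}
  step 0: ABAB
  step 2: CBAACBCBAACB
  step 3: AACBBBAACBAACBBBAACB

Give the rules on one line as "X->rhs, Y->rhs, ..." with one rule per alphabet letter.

A->B, B->CB, C->AA

  step 2 ⇒ step 3: CBAACBCBAACB ⇒ AA·CB·B·B·AA·CB·AA·CB·B·B·AA·CB
    A ↦ B
    B ↦ CB
    C ↦ AA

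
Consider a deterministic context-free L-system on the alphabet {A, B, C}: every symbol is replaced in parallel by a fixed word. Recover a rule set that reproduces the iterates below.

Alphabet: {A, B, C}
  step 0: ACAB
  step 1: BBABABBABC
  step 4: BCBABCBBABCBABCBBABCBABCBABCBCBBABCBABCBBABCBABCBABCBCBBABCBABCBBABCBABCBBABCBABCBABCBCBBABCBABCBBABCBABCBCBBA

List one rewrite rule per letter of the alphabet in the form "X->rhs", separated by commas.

A->BBA, B->BC, C->BA

  step 0 ⇒ step 1: ACAB ⇒ BBA·BA·BBA·BC
    A ↦ BBA
    B ↦ BC
    C ↦ BA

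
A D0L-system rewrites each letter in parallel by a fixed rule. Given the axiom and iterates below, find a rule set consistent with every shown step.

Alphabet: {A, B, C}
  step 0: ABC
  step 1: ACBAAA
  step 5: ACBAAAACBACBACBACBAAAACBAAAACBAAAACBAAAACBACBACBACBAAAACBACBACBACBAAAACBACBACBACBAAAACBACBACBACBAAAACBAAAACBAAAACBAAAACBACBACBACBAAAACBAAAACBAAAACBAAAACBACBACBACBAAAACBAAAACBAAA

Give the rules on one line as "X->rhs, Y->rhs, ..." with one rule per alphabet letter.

A->ACB, B->A, C->AA

  step 0 ⇒ step 1: ABC ⇒ ACB·A·AA
    A ↦ ACB
    B ↦ A
    C ↦ AA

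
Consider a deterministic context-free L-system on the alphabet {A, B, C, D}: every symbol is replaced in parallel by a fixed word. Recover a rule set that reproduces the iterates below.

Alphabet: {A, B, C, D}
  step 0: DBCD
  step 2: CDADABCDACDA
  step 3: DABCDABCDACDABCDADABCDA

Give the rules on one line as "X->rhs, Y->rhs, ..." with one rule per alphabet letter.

  step 2 ⇒ step 3: CDADABCDACDA ⇒ DA·BC·DA·BC·DA·C·DA·BC·DA·DA·BC·DA
    A ↦ DA
    B ↦ C
    C ↦ DA
    D ↦ BC

A->DA, B->C, C->DA, D->BC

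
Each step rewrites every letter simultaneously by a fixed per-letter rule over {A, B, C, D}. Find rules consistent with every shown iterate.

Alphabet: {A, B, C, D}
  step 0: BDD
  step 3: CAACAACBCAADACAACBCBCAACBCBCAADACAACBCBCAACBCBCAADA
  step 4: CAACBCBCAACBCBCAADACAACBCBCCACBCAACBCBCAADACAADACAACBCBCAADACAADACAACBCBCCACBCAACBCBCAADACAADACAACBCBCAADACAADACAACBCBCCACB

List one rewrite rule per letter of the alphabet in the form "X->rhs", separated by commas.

A->CB, B->DA, C->CAA, D->CCA

  step 3 ⇒ step 4: CAACAACBCAADACAACBCBCAACBCBCAADACAACBCBCAACBCBCAADA ⇒ CAA·CB·CB·CAA·CB·CB·CAA·DA·CAA·CB·CB·CCA·CB·CAA·CB·CB·CAA·DA·CAA·DA·CAA·CB·CB·CAA·DA·CAA·DA·CAA·CB·CB·CCA·CB·CAA·CB·CB·CAA·DA·CAA·DA·CAA·CB·CB·CAA·DA·CAA·DA·CAA·CB·CB·CCA·CB
    A ↦ CB
    B ↦ DA
    C ↦ CAA
    D ↦ CCA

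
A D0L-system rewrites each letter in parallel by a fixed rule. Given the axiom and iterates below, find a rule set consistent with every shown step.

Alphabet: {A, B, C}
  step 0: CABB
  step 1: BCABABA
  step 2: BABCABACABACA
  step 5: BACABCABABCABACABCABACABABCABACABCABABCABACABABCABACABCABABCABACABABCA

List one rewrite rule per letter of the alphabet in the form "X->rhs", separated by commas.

A->CA, B->BA, C->B

  step 1 ⇒ step 2: BCABABA ⇒ BA·B·CA·BA·CA·BA·CA
    A ↦ CA
    B ↦ BA
    C ↦ B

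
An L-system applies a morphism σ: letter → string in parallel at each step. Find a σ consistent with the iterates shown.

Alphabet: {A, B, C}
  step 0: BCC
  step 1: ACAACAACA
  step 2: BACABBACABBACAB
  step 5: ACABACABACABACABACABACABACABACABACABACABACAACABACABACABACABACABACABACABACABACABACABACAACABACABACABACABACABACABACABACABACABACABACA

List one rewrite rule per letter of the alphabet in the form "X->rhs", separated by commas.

A->B, B->ACA, C->ACA

  step 1 ⇒ step 2: ACAACAACA ⇒ B·ACA·B·B·ACA·B·B·ACA·B
    A ↦ B
    C ↦ ACA
  step 0 ⇒ step 1: BCC ⇒ ACA·ACA·ACA
    B ↦ ACA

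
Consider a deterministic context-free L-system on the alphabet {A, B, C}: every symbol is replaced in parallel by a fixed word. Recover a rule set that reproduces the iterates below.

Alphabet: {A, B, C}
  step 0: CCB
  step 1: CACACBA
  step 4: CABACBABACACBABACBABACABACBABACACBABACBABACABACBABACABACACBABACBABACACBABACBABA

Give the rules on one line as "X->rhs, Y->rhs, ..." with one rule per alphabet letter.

  step 0 ⇒ step 1: CCB ⇒ CA·CA·CBA
    B ↦ CBA
    C ↦ CA
    A ↦ BA  (constrained at step 1)

A->BA, B->CBA, C->CA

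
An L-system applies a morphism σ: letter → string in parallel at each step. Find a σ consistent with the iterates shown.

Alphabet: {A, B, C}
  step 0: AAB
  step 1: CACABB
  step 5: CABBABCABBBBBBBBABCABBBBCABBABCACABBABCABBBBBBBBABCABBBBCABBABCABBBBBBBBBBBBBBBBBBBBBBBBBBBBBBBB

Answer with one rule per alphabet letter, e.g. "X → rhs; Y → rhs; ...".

A->CA, B->BB, C->AB

  step 0 ⇒ step 1: AAB ⇒ CA·CA·BB
    A ↦ CA
    B ↦ BB
    C ↦ AB  (constrained at step 1)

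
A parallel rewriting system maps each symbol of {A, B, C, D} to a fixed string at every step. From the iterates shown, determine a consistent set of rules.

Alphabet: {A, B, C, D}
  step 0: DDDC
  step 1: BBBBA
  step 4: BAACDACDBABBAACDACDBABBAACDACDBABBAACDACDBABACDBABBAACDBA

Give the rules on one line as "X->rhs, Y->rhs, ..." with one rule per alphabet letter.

A->ACD, B->BA, C->BA, D->B

  step 0 ⇒ step 1: DDDC ⇒ B·B·B·BA
    C ↦ BA
    D ↦ B
    A ↦ ACD  (constrained at step 1)
    B ↦ BA  (constrained at step 1)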